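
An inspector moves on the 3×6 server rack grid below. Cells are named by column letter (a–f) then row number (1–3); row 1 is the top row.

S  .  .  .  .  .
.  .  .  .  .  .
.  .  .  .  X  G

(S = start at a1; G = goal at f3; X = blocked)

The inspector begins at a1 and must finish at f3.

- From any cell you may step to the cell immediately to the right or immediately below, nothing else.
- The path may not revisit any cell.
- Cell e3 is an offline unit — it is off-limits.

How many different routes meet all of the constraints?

A right/down-only route from a1 to f3 makes exactly 2 down-moves and 5 right-moves in some order.
With no other constraints that would be C(7,2) = 21 routes.
Subtract routes through each blocked cell (inclusion–exclusion for overlaps): − through e3: 15 → 6.
That gives 6 routes.

6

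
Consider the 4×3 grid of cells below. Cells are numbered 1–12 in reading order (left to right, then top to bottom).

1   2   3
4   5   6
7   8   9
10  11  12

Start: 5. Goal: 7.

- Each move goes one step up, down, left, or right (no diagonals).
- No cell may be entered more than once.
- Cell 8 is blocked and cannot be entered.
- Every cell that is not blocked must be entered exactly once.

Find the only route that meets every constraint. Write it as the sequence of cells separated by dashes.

Need to visit all 11 open cells exactly once, starting at 5 and ending at 7.
Cell 11 has only two open neighbours (10 and 12), so the path must pass straight through it: one of those is the cell it's entered from and the other is where it exits.
Route from 5: left 1 to 4, up 1 to 1, right 2 to 3, down 3 to 12, left 2 to 10, up 1 to 7 — 10 moves in all.
Check: all 11 open cells covered.

5 - 4 - 1 - 2 - 3 - 6 - 9 - 12 - 11 - 10 - 7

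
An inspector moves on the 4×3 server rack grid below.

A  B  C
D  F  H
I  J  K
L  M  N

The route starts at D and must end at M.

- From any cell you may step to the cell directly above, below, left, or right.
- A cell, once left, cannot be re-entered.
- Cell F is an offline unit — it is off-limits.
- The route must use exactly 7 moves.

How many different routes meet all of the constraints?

2

Need simple routes of exactly 7 moves from D to M (Manhattan distance 3, so 2 moves are spent on a detour and 2 undoing it).
Enumerating: D A B C H K N M | D A B C H K J M.
That gives 2 routes.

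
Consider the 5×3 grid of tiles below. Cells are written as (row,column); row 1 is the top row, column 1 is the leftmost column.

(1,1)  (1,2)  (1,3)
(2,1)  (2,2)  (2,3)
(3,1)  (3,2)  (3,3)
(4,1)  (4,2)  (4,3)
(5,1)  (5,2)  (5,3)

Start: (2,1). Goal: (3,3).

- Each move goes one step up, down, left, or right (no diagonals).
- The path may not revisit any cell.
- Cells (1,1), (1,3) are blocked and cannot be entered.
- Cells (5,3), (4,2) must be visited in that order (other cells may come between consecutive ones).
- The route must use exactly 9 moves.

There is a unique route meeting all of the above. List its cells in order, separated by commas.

The waypoints must appear in the order (5,3), (4,2), with no cell reused.
Route from (2,1): 3× down (reaching (5,1)), 2× right (reaching (5,3)), up to (4,3), left to (4,2), up to (3,2), right to (3,3) — 9 moves in all.
Check: order respected ((5,3) at step 5, (4,2) at step 7); 9 moves as required.

(2,1), (3,1), (4,1), (5,1), (5,2), (5,3), (4,3), (4,2), (3,2), (3,3)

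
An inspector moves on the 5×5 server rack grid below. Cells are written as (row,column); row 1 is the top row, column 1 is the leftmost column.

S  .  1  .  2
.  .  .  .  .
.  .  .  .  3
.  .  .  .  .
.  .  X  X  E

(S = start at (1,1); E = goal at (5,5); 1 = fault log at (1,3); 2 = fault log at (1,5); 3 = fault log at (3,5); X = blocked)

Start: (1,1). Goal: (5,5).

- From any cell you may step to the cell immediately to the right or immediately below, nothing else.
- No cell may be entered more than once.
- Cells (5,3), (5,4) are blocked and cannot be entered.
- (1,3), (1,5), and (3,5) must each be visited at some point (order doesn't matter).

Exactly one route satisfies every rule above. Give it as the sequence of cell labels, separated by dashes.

(1,1) - (1,2) - (1,3) - (1,4) - (1,5) - (2,5) - (3,5) - (4,5) - (5,5)

Moves only go right or down, so the column and row indices never decrease.
Route from (1,1): right 4 to (1,5), down 4 to (5,5) — 8 moves in all.
Check: all required cells visited.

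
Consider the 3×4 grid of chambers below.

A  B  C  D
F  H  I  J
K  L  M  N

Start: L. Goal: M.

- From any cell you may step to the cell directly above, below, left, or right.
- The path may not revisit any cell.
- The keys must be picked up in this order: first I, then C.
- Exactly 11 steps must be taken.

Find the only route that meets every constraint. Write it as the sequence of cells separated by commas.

The waypoints must appear in the order I, C, with no cell reused.
Route from L: left to K, 2× up (reaching A), right to B, down to H, right to I, up to C, right to D, 2× down (reaching N), left to M — 11 moves in all.
Check: order respected (I at step 6, C at step 7); 11 moves as required.

L, K, F, A, B, H, I, C, D, J, N, M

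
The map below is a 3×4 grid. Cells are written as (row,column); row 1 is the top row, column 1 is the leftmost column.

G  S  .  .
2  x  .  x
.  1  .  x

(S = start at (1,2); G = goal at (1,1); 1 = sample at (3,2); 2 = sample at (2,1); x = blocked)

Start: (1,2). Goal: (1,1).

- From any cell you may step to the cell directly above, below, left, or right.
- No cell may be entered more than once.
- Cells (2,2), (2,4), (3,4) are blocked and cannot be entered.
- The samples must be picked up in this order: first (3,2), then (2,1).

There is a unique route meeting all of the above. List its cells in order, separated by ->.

(1,2) -> (1,3) -> (2,3) -> (3,3) -> (3,2) -> (3,1) -> (2,1) -> (1,1)

The waypoints must appear in the order (3,2), (2,1), with no cell reused.
Route from (1,2): right 1 to (1,3), down 2 to (3,3), left 2 to (3,1), up 2 to (1,1) — 7 moves in all.
Check: order respected (1 at step 4, 2 at step 6).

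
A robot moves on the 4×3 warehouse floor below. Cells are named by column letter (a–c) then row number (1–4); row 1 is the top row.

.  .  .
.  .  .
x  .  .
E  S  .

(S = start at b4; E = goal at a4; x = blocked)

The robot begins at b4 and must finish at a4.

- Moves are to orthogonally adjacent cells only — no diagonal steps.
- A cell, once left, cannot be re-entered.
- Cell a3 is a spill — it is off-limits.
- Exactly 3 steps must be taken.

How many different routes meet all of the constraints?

Need simple routes of exactly 3 moves from b4 to a4 (Manhattan distance 1, so 1 moves are spent on a detour and 1 undoing it).
No route satisfies every constraint, so the count is 0.

0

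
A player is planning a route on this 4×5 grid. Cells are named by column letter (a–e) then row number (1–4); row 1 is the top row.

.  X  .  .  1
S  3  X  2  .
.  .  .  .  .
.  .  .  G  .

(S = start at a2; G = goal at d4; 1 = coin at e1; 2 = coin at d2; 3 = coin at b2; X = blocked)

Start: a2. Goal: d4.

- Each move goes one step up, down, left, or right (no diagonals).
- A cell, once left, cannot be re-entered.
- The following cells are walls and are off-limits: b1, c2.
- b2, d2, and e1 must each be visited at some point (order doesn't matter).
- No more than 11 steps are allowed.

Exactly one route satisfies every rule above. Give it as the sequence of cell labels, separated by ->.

Any route must reach b2, d2, and e1 and still end at d4 within 11 moves, so the order of the required stops is forced.
Route from a2: right 1 to b2, down 1 to b3, right 2 to d3, up 2 to d1, right 1 to e1, down 3 to e4, left 1 to d4 — 11 moves in all.
Check: all required cells visited; 11 ≤ 11 moves.

a2 -> b2 -> b3 -> c3 -> d3 -> d2 -> d1 -> e1 -> e2 -> e3 -> e4 -> d4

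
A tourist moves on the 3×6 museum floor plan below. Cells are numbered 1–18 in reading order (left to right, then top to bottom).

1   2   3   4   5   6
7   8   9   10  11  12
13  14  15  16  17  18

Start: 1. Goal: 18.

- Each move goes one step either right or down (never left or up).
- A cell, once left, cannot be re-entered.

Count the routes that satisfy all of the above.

A right/down-only route from 1 to 18 makes exactly 2 down-moves and 5 right-moves in some order.
With no other constraints that would be C(7,2) = 21 routes.
That gives 21 routes.

21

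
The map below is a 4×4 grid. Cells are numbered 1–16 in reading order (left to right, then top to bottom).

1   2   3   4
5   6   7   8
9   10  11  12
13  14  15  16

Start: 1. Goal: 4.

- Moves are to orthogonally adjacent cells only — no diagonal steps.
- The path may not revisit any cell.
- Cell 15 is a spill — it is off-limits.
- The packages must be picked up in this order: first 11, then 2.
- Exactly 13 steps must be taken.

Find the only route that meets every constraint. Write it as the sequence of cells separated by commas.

1, 5, 9, 13, 14, 10, 11, 12, 8, 7, 6, 2, 3, 4

The waypoints must appear in the order 11, 2, with no cell reused.
Route from 1: down 3 to 13, right 1 to 14, up 1 to 10, right 2 to 12, up 1 to 8, left 2 to 6, up 1 to 2, right 2 to 4 — 13 moves in all.
Check: order respected (11 at step 6, 2 at step 11); 13 moves as required.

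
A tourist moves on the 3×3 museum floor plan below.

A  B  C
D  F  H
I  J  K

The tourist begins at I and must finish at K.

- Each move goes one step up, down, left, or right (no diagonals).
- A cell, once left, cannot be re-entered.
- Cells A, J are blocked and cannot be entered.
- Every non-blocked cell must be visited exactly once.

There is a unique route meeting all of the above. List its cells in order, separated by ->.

Need to visit all 7 open cells exactly once, starting at I and ending at K.
Cell C has only two open neighbours (H and B), so the path must pass straight through it: one of those is the cell it's entered from and the other is where it exits.
Route from I: up to D, right to F, up to B, right to C, 2× down (reaching K) — 6 moves in all.
Check: all 7 open cells covered.

I -> D -> F -> B -> C -> H -> K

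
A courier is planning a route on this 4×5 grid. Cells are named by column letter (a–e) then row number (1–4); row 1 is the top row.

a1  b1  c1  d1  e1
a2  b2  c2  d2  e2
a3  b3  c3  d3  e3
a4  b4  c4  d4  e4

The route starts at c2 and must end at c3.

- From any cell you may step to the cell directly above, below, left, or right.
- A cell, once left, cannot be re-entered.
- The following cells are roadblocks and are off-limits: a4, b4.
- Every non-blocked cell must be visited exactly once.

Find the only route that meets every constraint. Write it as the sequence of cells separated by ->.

Need to visit all 18 open cells exactly once, starting at c2 and ending at c3.
Cell e1 has only two open neighbours (e2 and d1), so the path must pass straight through it: one of those is the cell it's entered from and the other is where it exits.
Route from c2: left 1 to b2, down 1 to b3, left 1 to a3, up 2 to a1, right 4 to e1, down 1 to e2, left 1 to d2, down 1 to d3, right 1 to e3, down 1 to e4, left 2 to c4, up 1 to c3 — 17 moves in all.
Check: all 18 open cells covered.

c2 -> b2 -> b3 -> a3 -> a2 -> a1 -> b1 -> c1 -> d1 -> e1 -> e2 -> d2 -> d3 -> e3 -> e4 -> d4 -> c4 -> c3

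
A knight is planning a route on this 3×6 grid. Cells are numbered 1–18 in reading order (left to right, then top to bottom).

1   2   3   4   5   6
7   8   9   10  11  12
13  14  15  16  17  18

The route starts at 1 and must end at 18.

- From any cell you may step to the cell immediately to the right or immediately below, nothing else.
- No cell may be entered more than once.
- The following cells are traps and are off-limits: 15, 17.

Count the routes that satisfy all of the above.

6

A right/down-only route from 1 to 18 makes exactly 2 down-moves and 5 right-moves in some order.
With no other constraints that would be C(7,2) = 21 routes.
Subtract routes through each blocked cell (inclusion–exclusion for overlaps): − through 15: 6 − through 17: 15 + through 15&17: 6 → 6.
That gives 6 routes.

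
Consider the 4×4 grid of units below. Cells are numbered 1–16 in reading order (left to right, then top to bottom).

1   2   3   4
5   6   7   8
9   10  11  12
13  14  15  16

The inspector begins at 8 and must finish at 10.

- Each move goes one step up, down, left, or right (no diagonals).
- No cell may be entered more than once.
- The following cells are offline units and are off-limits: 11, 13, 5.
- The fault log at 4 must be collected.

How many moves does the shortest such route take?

Any route passes through 4 somewhere between 8 and 10. Summing Manhattan distances along the two legs (8 → 4 → 10) gives a lower bound of 1 + 4 = 5 moves.
A route of 5 moves achieves this: 8 → 4 → 3 → 7 → 6 → 10.
Since 5 matches the lower bound, it is optimal.

5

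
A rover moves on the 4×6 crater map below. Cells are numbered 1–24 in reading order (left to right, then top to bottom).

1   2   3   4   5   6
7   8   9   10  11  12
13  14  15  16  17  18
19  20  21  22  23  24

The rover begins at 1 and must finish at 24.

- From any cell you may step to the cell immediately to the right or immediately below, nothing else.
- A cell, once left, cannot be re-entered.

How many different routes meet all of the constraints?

A right/down-only route from 1 to 24 makes exactly 3 down-moves and 5 right-moves in some order.
With no other constraints that would be C(8,3) = 56 routes.
That gives 56 routes.

56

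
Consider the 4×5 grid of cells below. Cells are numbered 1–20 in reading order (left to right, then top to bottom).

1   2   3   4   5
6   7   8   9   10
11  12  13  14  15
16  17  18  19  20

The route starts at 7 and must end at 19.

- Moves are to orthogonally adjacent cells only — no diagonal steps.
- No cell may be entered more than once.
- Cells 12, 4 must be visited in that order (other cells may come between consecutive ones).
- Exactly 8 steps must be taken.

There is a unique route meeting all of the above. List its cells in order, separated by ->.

The waypoints must appear in the order 12, 4, with no cell reused.
Route from 7: down 1 to 12, right 1 to 13, up 2 to 3, right 1 to 4, down 3 to 19 — 8 moves in all.
Check: order respected (12 at step 1, 4 at step 5); 8 moves as required.

7 -> 12 -> 13 -> 8 -> 3 -> 4 -> 9 -> 14 -> 19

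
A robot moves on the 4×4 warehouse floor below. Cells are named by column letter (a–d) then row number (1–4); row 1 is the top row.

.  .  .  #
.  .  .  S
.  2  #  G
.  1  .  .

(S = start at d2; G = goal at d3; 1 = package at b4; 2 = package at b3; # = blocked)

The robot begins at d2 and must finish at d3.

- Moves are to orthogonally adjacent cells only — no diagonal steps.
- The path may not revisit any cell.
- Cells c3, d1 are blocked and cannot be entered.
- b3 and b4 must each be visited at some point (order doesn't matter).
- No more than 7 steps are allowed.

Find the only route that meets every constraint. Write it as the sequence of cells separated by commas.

The 7-move cap with required stops at b3, b4 leaves no slack for detours.
Route from d2: left 2 to b2, down 2 to b4, right 2 to d4, up 1 to d3 — 7 moves in all.
Check: all required cells visited; 7 ≤ 7 moves.

d2, c2, b2, b3, b4, c4, d4, d3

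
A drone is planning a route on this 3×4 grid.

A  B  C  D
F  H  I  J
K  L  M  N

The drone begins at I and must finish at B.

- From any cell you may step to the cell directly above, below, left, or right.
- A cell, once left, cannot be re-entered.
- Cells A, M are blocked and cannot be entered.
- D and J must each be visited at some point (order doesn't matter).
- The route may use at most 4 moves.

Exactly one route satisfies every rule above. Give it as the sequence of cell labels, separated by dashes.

The budget equals the shortest possible length, so every move has to be on a shortest route through the required cells.
Route from I: right to J, up to D, 2× left (reaching B) — 4 moves in all.
Check: all required cells visited; 4 ≤ 4 moves.

I - J - D - C - B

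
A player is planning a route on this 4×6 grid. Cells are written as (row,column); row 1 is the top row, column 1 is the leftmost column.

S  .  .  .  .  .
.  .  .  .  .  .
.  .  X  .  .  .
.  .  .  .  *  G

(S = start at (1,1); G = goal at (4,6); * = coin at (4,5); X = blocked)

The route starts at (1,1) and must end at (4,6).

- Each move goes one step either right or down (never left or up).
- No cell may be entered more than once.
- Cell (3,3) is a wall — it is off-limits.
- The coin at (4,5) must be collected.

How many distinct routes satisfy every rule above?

A right/down-only route from (1,1) to (4,6) makes exactly 3 down-moves and 5 right-moves in some order.
With no other constraints that would be C(8,3) = 56 routes.
Split at (4,5) and multiply the segment counts (each segment already excludes blocked cells): (1,1)→(4,5): 17; (4,5)→(4,6): 1; product = 17.
That gives 17 routes.

17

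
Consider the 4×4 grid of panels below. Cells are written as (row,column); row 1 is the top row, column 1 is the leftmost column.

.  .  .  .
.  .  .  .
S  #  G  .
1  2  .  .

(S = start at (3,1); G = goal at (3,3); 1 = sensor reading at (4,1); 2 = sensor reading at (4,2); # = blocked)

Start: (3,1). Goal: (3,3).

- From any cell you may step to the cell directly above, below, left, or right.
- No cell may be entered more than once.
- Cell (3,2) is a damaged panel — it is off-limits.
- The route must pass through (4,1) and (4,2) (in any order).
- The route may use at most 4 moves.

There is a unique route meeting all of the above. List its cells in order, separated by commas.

(3,1), (4,1), (4,2), (4,3), (3,3)

The budget equals the shortest possible length, so every move has to be on a shortest route through the required cells.
Route from (3,1): down 1 to (4,1), right 2 to (4,3), up 1 to (3,3) — 4 moves in all.
Check: all required cells visited; 4 ≤ 4 moves.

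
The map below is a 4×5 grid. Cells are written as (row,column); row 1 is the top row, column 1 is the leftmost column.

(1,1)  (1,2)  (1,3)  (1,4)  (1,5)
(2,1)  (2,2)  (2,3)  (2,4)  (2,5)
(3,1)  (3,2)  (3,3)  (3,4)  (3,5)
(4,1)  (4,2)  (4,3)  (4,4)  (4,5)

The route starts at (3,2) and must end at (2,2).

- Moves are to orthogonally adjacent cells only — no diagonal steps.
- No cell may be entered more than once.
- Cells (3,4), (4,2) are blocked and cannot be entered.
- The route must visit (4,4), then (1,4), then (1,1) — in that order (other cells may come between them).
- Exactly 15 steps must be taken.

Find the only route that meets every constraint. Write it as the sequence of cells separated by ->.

(3,2) -> (3,3) -> (4,3) -> (4,4) -> (4,5) -> (3,5) -> (2,5) -> (1,5) -> (1,4) -> (2,4) -> (2,3) -> (1,3) -> (1,2) -> (1,1) -> (2,1) -> (2,2)

The waypoints must appear in the order (4,4), (1,4), (1,1), with no cell reused.
Route from (3,2): right 1 to (3,3), down 1 to (4,3), right 2 to (4,5), up 3 to (1,5), left 1 to (1,4), down 1 to (2,4), left 1 to (2,3), up 1 to (1,3), left 2 to (1,1), down 1 to (2,1), right 1 to (2,2) — 15 moves in all.
Check: order respected ((4,4) at step 3, (1,4) at step 8, (1,1) at step 13); 15 moves as required.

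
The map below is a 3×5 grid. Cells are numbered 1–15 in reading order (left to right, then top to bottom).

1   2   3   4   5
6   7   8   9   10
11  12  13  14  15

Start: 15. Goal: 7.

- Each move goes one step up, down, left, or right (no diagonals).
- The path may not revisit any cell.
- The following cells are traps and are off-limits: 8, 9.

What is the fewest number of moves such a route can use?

The Manhattan distance from 15 to 7 is |3−2| + |5−2| = 4, so at least 4 moves are needed.
A route of 4 moves achieves this: 15 → 14 → 13 → 12 → 7.
Since 4 matches the lower bound, it is optimal.

4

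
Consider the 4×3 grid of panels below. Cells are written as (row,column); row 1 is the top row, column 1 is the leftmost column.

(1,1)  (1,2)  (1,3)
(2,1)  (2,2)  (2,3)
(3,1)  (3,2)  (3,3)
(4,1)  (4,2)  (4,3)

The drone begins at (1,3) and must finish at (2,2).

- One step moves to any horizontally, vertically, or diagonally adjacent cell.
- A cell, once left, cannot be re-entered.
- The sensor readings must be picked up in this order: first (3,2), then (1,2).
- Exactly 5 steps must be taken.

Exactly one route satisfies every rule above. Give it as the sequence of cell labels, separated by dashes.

(1,3) - (2,3) - (3,2) - (2,1) - (1,2) - (2,2)

The waypoints must appear in the order (3,2), (1,2), with no cell reused.
Route from (1,3): down 1 to (2,3), down-left 1 to (3,2), up-left 1 to (2,1), up-right 1 to (1,2), down 1 to (2,2) — 5 moves in all.
Check: order respected ((3,2) at step 2, (1,2) at step 4); 5 moves as required.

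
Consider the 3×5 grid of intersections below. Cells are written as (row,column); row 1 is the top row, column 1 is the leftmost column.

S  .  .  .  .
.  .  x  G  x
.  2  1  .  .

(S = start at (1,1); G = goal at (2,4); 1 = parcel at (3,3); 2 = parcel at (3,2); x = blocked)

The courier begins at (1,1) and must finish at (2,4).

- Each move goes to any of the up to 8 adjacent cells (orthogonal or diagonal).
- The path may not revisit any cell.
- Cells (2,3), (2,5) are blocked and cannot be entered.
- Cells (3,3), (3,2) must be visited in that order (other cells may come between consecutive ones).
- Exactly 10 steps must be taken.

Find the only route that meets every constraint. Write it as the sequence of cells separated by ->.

The waypoints must appear in the order (3,3), (3,2), with no cell reused.
Route from (1,1): down-right 2 to (3,3), left 2 to (3,1), up 1 to (2,1), up-right 1 to (1,2), right 3 to (1,5), down-left 1 to (2,4) — 10 moves in all.
Check: order respected (1 at step 2, 2 at step 3); 10 moves as required.

(1,1) -> (2,2) -> (3,3) -> (3,2) -> (3,1) -> (2,1) -> (1,2) -> (1,3) -> (1,4) -> (1,5) -> (2,4)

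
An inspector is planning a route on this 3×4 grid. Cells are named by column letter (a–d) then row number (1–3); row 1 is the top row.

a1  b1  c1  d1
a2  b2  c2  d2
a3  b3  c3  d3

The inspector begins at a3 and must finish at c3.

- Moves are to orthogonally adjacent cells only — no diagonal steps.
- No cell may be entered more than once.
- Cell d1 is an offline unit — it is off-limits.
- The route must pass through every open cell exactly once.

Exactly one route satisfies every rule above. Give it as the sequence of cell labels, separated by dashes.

Need to visit all 11 open cells exactly once, starting at a3 and ending at c3.
Route from a3: right to b3, up to b2, left to a2, up to a1, 2× right (reaching c1), down to c2, right to d2, down to d3, left to c3 — 10 moves in all.
Check: all 11 open cells covered.

a3 - b3 - b2 - a2 - a1 - b1 - c1 - c2 - d2 - d3 - c3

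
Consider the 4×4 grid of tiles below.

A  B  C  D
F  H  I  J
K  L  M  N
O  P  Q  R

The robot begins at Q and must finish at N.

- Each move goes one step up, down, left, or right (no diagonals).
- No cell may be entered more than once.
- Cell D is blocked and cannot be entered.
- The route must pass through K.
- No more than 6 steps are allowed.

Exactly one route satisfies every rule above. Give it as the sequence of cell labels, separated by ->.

Q -> P -> O -> K -> L -> M -> N

The 6-move cap with required stops at K leaves no slack for detours.
Route from Q: left 2 to O, up 1 to K, right 3 to N — 6 moves in all.
Check: all required cells visited; 6 ≤ 6 moves.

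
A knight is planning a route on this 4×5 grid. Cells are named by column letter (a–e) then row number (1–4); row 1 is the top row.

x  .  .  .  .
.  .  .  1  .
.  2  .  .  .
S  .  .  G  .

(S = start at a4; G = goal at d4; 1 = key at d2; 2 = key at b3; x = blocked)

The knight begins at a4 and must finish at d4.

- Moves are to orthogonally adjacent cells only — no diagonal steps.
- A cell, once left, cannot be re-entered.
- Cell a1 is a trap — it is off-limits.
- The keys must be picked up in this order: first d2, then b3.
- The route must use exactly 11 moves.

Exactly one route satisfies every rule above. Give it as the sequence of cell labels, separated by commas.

a4, a3, a2, b2, c2, d2, d3, c3, b3, b4, c4, d4

The waypoints must appear in the order d2, b3, with no cell reused.
Route from a4: 2× up (reaching a2), 3× right (reaching d2), down to d3, 2× left (reaching b3), down to b4, 2× right (reaching d4) — 11 moves in all.
Check: order respected (1 at step 5, 2 at step 8); 11 moves as required.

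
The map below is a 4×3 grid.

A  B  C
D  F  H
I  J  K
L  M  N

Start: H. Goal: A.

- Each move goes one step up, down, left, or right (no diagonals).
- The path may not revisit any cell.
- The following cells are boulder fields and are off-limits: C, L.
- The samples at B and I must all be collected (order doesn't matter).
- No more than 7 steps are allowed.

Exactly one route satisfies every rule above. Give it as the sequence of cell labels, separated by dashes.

H - K - J - I - D - F - B - A

The budget equals the shortest possible length, so every move has to be on a shortest route through the required cells.
Route from H: down 1 to K, left 2 to I, up 1 to D, right 1 to F, up 1 to B, left 1 to A — 7 moves in all.
Check: all required cells visited; 7 ≤ 7 moves.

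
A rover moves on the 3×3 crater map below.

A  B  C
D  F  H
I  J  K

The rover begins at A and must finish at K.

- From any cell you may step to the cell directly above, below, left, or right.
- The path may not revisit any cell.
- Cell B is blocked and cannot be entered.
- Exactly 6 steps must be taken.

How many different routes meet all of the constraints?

Need simple routes of exactly 6 moves from A to K (Manhattan distance 4, so 1 moves are spent on a detour and 1 undoing it).
Enumerating: A D I J F H K.
That gives 1 route.

1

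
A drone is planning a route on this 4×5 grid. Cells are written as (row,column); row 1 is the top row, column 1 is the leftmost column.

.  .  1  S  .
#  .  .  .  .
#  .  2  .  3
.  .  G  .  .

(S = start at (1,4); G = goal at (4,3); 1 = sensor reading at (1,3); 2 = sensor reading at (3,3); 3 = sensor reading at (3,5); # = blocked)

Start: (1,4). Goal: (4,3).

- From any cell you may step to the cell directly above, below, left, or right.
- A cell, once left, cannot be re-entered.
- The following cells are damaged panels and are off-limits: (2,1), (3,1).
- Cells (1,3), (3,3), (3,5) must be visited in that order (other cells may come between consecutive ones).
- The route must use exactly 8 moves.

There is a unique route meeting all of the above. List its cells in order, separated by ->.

(1,4) -> (1,3) -> (2,3) -> (3,3) -> (3,4) -> (3,5) -> (4,5) -> (4,4) -> (4,3)

The waypoints must appear in the order (1,3), (3,3), (3,5), with no cell reused.
Route from (1,4): left 1 to (1,3), down 2 to (3,3), right 2 to (3,5), down 1 to (4,5), left 2 to (4,3) — 8 moves in all.
Check: order respected (1 at step 1, 2 at step 3, 3 at step 5); 8 moves as required.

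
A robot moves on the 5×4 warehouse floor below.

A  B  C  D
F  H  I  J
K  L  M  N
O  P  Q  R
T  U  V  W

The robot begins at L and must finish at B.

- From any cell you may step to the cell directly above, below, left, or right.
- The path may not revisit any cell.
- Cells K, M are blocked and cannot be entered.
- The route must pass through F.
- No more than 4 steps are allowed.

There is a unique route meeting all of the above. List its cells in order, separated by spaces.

Any route must reach F and still end at B within 4 moves, so the order of the required stops is forced.
Route from L: up 1 to H, left 1 to F, up 1 to A, right 1 to B — 4 moves in all.
Check: all required cells visited; 4 ≤ 4 moves.

L H F A B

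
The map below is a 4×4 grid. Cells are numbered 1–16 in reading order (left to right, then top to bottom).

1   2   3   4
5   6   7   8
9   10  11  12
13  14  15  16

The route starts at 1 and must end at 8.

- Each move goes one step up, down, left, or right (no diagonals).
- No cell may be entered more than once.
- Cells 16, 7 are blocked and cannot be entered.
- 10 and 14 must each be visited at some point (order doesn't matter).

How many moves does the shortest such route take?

Any route passes through 10 and 14 in some order between 1 and 8. Summing Manhattan distances along each leg and taking the cheapest ordering (1 → 14 → 10 → 8) gives a lower bound of 4 + 1 + 3 = 8 moves.
A route of 8 moves achieves this: 1 → 5 → 9 → 13 → 14 → 10 → 11 → 12 → 8.
Since 8 matches the lower bound, it is optimal.

8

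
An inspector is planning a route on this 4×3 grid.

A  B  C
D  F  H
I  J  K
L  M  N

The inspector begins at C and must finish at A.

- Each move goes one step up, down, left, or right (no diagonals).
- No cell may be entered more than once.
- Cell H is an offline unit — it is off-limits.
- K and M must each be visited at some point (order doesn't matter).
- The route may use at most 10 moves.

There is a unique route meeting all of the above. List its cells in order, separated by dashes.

C - B - F - J - K - N - M - L - I - D - A

The 10-move cap with required stops at K, M leaves no slack for detours.
Route from C: left 1 to B, down 2 to J, right 1 to K, down 1 to N, left 2 to L, up 3 to A — 10 moves in all.
Check: all required cells visited; 10 ≤ 10 moves.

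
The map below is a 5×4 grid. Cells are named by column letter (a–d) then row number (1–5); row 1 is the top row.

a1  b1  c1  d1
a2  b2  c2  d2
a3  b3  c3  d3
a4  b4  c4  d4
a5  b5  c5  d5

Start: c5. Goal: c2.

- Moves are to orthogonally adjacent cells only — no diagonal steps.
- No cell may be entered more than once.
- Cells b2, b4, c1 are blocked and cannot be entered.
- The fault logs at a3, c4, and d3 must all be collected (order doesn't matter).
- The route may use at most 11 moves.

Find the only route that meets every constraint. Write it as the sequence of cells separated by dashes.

The 11-move cap with required stops at a3, c4, d3 leaves no slack for detours.
Route from c5: left 2 to a5, up 2 to a3, right 2 to c3, down 1 to c4, right 1 to d4, up 2 to d2, left 1 to c2 — 11 moves in all.
Check: all required cells visited; 11 ≤ 11 moves.

c5 - b5 - a5 - a4 - a3 - b3 - c3 - c4 - d4 - d3 - d2 - c2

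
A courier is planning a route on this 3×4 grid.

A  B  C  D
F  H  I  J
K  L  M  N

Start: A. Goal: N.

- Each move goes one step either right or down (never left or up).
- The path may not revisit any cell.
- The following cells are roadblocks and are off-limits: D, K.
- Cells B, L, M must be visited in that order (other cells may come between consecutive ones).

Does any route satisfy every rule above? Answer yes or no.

yes

One route that works: A → B → H → L → M → N.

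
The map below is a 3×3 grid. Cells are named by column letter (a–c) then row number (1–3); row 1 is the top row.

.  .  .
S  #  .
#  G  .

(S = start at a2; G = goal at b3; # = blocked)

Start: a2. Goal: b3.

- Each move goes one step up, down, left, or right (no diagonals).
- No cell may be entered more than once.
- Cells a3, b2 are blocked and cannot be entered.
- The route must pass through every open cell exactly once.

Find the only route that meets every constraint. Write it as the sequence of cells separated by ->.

a2 -> a1 -> b1 -> c1 -> c2 -> c3 -> b3

Need to visit all 7 open cells exactly once, starting at a2 and ending at b3.
Cell a1 has only two open neighbours (a2 and b1), so the path must pass straight through it: one of those is the cell it's entered from and the other is where it exits.
Route from a2: up 1 to a1, right 2 to c1, down 2 to c3, left 1 to b3 — 6 moves in all.
Check: all 7 open cells covered.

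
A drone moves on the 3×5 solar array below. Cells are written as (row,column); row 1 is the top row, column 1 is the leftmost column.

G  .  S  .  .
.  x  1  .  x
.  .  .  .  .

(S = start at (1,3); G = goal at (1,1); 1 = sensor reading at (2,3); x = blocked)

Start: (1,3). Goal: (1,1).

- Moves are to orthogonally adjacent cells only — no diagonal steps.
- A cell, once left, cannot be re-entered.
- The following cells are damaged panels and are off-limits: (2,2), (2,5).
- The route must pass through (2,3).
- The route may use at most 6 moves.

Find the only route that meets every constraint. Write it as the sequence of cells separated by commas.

(1,3), (2,3), (3,3), (3,2), (3,1), (2,1), (1,1)

The budget equals the shortest possible length, so every move has to be on a shortest route through the required cells.
Route from (1,3): 2× down (reaching (3,3)), 2× left (reaching (3,1)), 2× up (reaching (1,1)) — 6 moves in all.
Check: all required cells visited; 6 ≤ 6 moves.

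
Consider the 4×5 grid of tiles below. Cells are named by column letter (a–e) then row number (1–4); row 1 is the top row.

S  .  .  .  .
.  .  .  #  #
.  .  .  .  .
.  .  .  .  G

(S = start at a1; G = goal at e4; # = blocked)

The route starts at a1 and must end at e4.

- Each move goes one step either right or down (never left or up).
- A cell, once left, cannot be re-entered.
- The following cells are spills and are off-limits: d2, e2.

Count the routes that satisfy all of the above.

A right/down-only route from a1 to e4 makes exactly 3 down-moves and 4 right-moves in some order.
With no other constraints that would be C(7,3) = 35 routes.
Subtract routes through each blocked cell (inclusion–exclusion for overlaps): − through d2: 12 − through e2: 5 + through d2&e2: 4 → 22.
That gives 22 routes.

22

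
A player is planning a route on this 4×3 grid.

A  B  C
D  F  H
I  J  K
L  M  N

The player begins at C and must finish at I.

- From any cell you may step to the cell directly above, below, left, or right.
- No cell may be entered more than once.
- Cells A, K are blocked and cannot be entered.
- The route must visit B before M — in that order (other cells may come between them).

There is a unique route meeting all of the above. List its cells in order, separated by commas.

C, B, F, J, M, L, I

The waypoints must appear in the order B, M, with no cell reused.
Route from C: left 1 to B, down 3 to M, left 1 to L, up 1 to I — 6 moves in all.
Check: order respected (B at step 1, M at step 4).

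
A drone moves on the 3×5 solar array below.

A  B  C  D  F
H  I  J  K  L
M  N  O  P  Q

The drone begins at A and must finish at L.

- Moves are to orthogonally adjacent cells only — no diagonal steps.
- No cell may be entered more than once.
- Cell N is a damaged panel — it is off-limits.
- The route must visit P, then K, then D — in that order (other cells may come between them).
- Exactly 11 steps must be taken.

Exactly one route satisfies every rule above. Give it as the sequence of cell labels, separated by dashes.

The waypoints must appear in the order P, K, D, with no cell reused.
Route from A: down 1 to H, right 1 to I, up 1 to B, right 1 to C, down 2 to O, right 1 to P, up 2 to D, right 1 to F, down 1 to L — 11 moves in all.
Check: order respected (P at step 7, K at step 8, D at step 9); 11 moves as required.

A - H - I - B - C - J - O - P - K - D - F - L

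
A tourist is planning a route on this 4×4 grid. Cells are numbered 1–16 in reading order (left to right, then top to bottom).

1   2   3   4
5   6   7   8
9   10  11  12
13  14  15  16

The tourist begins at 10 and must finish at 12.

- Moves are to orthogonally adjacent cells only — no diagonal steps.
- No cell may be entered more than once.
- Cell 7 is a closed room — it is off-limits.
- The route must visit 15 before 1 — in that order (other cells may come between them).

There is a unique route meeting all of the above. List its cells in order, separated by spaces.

10 11 15 14 13 9 5 1 2 3 4 8 12

The waypoints must appear in the order 15, 1, with no cell reused.
Route from 10: right to 11, down to 15, 2× left (reaching 13), 3× up (reaching 1), 3× right (reaching 4), 2× down (reaching 12) — 12 moves in all.
Check: order respected (15 at step 2, 1 at step 7).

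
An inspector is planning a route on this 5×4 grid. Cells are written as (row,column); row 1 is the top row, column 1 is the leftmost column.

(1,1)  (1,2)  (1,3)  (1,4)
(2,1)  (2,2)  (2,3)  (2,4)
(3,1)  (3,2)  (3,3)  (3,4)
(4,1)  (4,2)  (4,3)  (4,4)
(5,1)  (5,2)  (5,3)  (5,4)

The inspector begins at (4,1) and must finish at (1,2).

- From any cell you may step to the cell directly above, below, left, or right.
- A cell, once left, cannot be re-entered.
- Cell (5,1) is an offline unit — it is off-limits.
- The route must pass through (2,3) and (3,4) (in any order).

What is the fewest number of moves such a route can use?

Any route passes through (2,3) and (3,4) in some order between (4,1) and (1,2). Summing Manhattan distances along each leg and taking the cheapest ordering ((4,1) → (3,4) → (2,3) → (1,2)) gives a lower bound of 4 + 2 + 2 = 8 moves.
A route of 8 moves achieves this: (4,1) → (3,1) → (3,2) → (3,3) → (3,4) → (2,4) → (2,3) → (1,3) → (1,2).
Since 8 matches the lower bound, it is optimal.

8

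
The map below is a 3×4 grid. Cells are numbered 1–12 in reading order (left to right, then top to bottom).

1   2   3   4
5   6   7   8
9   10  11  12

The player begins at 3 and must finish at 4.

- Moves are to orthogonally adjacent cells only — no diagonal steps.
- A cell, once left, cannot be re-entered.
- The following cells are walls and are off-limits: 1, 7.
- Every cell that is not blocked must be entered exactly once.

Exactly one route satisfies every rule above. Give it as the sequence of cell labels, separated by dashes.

Need to visit all 10 open cells exactly once, starting at 3 and ending at 4.
Cell 5 has only two open neighbours (9 and 6), so the path must pass straight through it: one of those is the cell it's entered from and the other is where it exits.
Route from 3: left 1 to 2, down 1 to 6, left 1 to 5, down 1 to 9, right 3 to 12, up 2 to 4 — 9 moves in all.
Check: all 10 open cells covered.

3 - 2 - 6 - 5 - 9 - 10 - 11 - 12 - 8 - 4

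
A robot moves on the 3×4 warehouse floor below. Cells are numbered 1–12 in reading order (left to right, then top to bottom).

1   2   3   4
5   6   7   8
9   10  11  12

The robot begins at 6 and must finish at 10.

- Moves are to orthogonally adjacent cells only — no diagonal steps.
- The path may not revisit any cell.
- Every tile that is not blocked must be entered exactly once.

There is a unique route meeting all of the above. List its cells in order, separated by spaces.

6 7 11 12 8 4 3 2 1 5 9 10

Need to visit all 12 open cells exactly once, starting at 6 and ending at 10.
Cell 4 has only two open neighbours (8 and 3), so the path must pass straight through it: one of those is the cell it's entered from and the other is where it exits.
Route from 6: right 1 to 7, down 1 to 11, right 1 to 12, up 2 to 4, left 3 to 1, down 2 to 9, right 1 to 10 — 11 moves in all.
Check: all 12 open cells covered.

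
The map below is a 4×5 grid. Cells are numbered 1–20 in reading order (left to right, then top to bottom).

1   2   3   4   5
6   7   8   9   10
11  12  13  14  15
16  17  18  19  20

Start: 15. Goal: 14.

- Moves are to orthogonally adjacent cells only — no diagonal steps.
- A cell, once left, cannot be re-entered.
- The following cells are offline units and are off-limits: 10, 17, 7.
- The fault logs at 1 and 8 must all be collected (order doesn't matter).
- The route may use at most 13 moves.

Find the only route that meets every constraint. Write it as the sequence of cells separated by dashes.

The 13-move cap with required stops at 1, 8 leaves no slack for detours.
Route from 15: down to 20, 2× left (reaching 18), up to 13, 2× left (reaching 11), 2× up (reaching 1), 2× right (reaching 3), down to 8, right to 9, down to 14 — 13 moves in all.
Check: all required cells visited; 13 ≤ 13 moves.

15 - 20 - 19 - 18 - 13 - 12 - 11 - 6 - 1 - 2 - 3 - 8 - 9 - 14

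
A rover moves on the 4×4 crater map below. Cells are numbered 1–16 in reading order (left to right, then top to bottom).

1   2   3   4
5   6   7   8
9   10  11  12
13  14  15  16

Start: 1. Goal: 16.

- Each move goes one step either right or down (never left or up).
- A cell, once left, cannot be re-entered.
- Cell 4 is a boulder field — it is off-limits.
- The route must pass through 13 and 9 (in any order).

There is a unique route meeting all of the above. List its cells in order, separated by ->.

Moves only go right or down, so the column and row indices never decrease.
Route from 1: down 3 to 13, right 3 to 16 — 6 moves in all.
Check: all required cells visited.

1 -> 5 -> 9 -> 13 -> 14 -> 15 -> 16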